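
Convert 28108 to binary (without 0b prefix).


28108 = 110110111001100 in binary

110110111001100


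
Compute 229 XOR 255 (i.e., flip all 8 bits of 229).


229 ^ 255 = 26

26


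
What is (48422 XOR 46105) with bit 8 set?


Step 1: 48422 ^ 46105 = 2367
Step 2: 2367 | (1 << 8) = 2367 | 256 = 2367

2367


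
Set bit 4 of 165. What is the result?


165 | (1 << 4) = 165 | 16 = 181

181


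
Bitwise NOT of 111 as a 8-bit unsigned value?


~0b1101111 = 0b10010000 = 144 (8-bit unsigned)

144


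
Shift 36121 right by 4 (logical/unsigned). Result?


0b1000110100011001 >> 4 = 0b100011010001 = 2257

2257


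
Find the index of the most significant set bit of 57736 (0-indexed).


0b1110000110001000. Highest set bit at position 15

15


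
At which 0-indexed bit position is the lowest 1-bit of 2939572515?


0b10101111001101100101000100100011. Lowest set bit at position 0

0


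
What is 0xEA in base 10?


EA hex = 234 decimal

234


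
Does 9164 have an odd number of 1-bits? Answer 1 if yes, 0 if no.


0b10001111001100 has 7 ones => parity 1

1


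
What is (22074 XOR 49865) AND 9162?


Step 1: 22074 ^ 49865 = 38131
Step 2: 38131 & 9162 = 194

194


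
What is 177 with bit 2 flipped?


177 ^ (1 << 2) = 177 ^ 4 = 181

181


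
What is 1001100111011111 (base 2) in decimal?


1001100111011111 in decimal = 39391

39391


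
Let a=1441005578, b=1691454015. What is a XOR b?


1441005578 ^ 1691454015 = 825592373

825592373


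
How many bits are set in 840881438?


0b110010000111101101010100011110 has 16 set bits

16


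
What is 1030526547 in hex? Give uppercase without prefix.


1030526547 = 3D6C9653 hex

3D6C9653


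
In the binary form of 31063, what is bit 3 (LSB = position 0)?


0b111100101010111, position 3 = 0

0


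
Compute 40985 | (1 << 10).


40985 | (1 << 10) = 40985 | 1024 = 42009

42009


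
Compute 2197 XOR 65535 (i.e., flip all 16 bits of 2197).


2197 ^ 65535 = 63338

63338


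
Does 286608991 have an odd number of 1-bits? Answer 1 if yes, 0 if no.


0b10001000101010100111001011111 has 15 ones => parity 1

1


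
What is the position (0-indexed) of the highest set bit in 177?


0b10110001. Highest set bit at position 7

7


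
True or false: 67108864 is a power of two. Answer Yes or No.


0b100000000000000000000000000. Only one bit set => Yes

Yes


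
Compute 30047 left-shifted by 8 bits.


0b111010101011111 << 8 = 0b11101010101111100000000 = 7692032

7692032


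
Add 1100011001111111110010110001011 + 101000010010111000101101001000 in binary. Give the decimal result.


1100011001111111110010110001011 + 101000010010111000101101001000 = 10001011100010110111000011010011 = 2341171411

2341171411


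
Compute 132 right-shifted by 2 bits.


0b10000100 >> 2 = 0b100001 = 33

33


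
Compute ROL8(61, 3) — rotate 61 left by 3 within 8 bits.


Rotate 0b111101 left by 3 (8-bit) = 0b11101001 = 233

233


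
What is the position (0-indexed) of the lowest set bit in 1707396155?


0b1100101110001001100110000111011. Lowest set bit at position 0

0


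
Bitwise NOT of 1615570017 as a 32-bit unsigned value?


~0b1100000010010111010010001100001 = 0b10011111101101000101101110011110 = 2679397278 (32-bit unsigned)

2679397278


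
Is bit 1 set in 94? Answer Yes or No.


0b1011110, bit 1 = 1. Yes

Yes


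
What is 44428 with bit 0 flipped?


44428 ^ (1 << 0) = 44428 ^ 1 = 44429

44429


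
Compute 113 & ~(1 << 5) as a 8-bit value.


113 & ~(1 << 5) = 81

81


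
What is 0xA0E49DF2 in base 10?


A0E49DF2 hex = 2699337202 decimal

2699337202


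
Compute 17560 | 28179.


0b100010010011000 | 0b110111000010011 = 0b110111010011011 = 28315

28315


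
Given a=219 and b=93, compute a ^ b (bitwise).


219 ^ 93 = 134

134


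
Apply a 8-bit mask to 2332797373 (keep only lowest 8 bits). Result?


2332797373 & 255 = 189

189


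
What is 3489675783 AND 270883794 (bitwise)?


0b11010000000000000011101000000111 & 0b10000001001010101101111010010 = 0b10000000000000001101000000010 = 268442114

268442114


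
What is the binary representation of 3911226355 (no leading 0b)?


3911226355 = 11101001001000001001001111110011 in binary

11101001001000001001001111110011


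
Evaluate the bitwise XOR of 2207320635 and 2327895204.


0b10000011100100010000101000111011 ^ 0b10001010110000001101110010100100 = 0b1001010100011101011010011111 = 156358303

156358303


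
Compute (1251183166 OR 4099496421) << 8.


Step 1: 1251183166 | 4099496421 = 4275821567
Step 2: 4275821567 << 8 = 1094610321152

1094610321152


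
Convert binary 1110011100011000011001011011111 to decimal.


1110011100011000011001011011111 in decimal = 1938567903

1938567903


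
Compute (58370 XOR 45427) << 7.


Step 1: 58370 ^ 45427 = 21873
Step 2: 21873 << 7 = 2799744

2799744


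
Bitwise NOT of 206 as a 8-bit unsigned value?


~0b11001110 = 0b110001 = 49 (8-bit unsigned)

49


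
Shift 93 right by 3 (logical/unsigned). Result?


0b1011101 >> 3 = 0b1011 = 11

11


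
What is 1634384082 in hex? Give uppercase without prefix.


1634384082 = 616AB8D2 hex

616AB8D2


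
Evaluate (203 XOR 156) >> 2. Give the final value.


Step 1: 203 ^ 156 = 87
Step 2: 87 >> 2 = 21

21


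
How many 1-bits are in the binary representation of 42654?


0b1010011010011110 has 9 set bits

9


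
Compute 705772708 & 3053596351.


0b101010000100010011110010100100 & 0b10110110000000100010111010111111 = 0b100010000000000010110010100100 = 570436772

570436772


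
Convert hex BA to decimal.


BA hex = 186 decimal

186


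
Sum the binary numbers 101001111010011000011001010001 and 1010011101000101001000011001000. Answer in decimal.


101001111010011000011001010001 + 1010011101000101001000011001000 = 1111101100011000001011100011001 = 2106332953

2106332953


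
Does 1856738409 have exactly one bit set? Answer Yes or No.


0b1101110101010111001010001101001. Multiple bits set => No

No


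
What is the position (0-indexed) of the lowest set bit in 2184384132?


0b10000010001100110000111010000100. Lowest set bit at position 2

2


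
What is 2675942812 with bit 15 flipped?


2675942812 ^ (1 << 15) = 2675942812 ^ 32768 = 2675910044

2675910044


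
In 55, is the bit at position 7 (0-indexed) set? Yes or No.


0b110111, bit 7 = 0. No

No


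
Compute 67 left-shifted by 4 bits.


0b1000011 << 4 = 0b10000110000 = 1072

1072


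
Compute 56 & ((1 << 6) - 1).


56 & 63 = 56

56


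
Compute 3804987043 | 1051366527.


0b11100010110010110111111010100011 | 0b111110101010101001010001111111 = 0b11111110111010111111111011111111 = 4276879103

4276879103


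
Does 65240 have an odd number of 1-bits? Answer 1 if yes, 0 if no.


0b1111111011011000 has 11 ones => parity 1

1


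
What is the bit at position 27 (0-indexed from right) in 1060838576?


0b111111001110110001110010110000, position 27 = 1

1


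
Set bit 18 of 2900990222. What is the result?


2900990222 | (1 << 18) = 2900990222 | 262144 = 2901252366

2901252366


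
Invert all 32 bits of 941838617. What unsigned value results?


941838617 ^ 4294967295 = 3353128678

3353128678


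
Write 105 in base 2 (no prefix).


105 = 1101001 in binary

1101001


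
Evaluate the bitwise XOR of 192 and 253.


0b11000000 ^ 0b11111101 = 0b111101 = 61

61


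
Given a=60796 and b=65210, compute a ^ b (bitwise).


60796 ^ 65210 = 5062

5062


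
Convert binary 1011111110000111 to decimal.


1011111110000111 in decimal = 49031

49031


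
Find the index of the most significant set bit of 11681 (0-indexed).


0b10110110100001. Highest set bit at position 13

13


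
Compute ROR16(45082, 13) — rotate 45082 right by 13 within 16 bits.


Rotate 0b1011000000011010 right by 13 (16-bit) = 0b1000000011010101 = 32981

32981


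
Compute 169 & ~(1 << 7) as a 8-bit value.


169 & ~(1 << 7) = 41

41


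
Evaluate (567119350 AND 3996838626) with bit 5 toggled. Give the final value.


Step 1: 567119350 & 3996838626 = 537430242
Step 2: 537430242 ^ (1 << 5) = 537430242 ^ 32 = 537430210

537430210


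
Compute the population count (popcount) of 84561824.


0b101000010100100111110100000 has 11 set bits

11


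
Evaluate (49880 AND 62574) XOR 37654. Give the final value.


Step 1: 49880 & 62574 = 49224
Step 2: 49224 ^ 37654 = 21342

21342


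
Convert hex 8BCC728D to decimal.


8BCC728D hex = 2345431693 decimal

2345431693


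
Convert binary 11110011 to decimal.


11110011 in decimal = 243

243


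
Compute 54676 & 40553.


0b1101010110010100 & 0b1001111001101001 = 0b1001010000000000 = 37888

37888


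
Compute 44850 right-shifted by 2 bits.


0b1010111100110010 >> 2 = 0b10101111001100 = 11212

11212


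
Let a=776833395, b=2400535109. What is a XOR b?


776833395 ^ 2400535109 = 2706950966

2706950966


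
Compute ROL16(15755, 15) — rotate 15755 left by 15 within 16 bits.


Rotate 0b11110110001011 left by 15 (16-bit) = 0b1001111011000101 = 40645

40645


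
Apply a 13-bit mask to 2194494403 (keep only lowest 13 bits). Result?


2194494403 & 8191 = 5059

5059


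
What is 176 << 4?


0b10110000 << 4 = 0b101100000000 = 2816

2816


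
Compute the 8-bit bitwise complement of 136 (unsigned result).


~0b10001000 = 0b1110111 = 119 (8-bit unsigned)

119


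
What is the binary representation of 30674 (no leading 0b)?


30674 = 111011111010010 in binary

111011111010010


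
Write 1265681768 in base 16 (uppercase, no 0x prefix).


1265681768 = 4B70C568 hex

4B70C568


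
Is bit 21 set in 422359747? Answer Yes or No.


0b11001001011001011001011000011, bit 21 = 1. Yes

Yes


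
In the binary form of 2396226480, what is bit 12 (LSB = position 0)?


0b10001110110100111000001110110000, position 12 = 0

0


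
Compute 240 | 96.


0b11110000 | 0b1100000 = 0b11110000 = 240

240


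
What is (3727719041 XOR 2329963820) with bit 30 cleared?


Step 1: 3727719041 ^ 2329963820 = 1422923693
Step 2: 1422923693 & ~(1 << 30) = 349181869

349181869


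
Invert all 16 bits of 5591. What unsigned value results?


5591 ^ 65535 = 59944

59944


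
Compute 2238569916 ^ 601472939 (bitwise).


0b10000101011011011101110110111100 ^ 0b100011110110011011111110101011 = 0b10100110101101000110001000010111 = 2796839447

2796839447


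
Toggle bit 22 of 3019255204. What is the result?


3019255204 ^ (1 << 22) = 3019255204 ^ 4194304 = 3015060900

3015060900


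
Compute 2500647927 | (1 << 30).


2500647927 | (1 << 30) = 2500647927 | 1073741824 = 3574389751

3574389751


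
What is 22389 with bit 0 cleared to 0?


22389 & ~(1 << 0) = 22388

22388


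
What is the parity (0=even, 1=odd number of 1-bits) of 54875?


0b1101011001011011 has 10 ones => parity 0

0


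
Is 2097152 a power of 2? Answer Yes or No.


0b1000000000000000000000. Only one bit set => Yes

Yes


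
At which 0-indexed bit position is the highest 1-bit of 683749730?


0b101000110000010011000101100010. Highest set bit at position 29

29


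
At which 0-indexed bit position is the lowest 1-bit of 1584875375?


0b1011110011101110100011101101111. Lowest set bit at position 0

0


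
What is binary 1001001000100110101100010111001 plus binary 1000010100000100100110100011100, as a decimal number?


1001001000100110101100010111001 + 1000010100000100100110100011100 = 10001011100101011010010111010101 = 2341840341

2341840341


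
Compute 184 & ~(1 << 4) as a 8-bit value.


184 & ~(1 << 4) = 168

168


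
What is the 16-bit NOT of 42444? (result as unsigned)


~0b1010010111001100 = 0b101101000110011 = 23091 (16-bit unsigned)

23091


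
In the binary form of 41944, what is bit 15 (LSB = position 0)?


0b1010001111011000, position 15 = 1

1


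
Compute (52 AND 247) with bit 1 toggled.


Step 1: 52 & 247 = 52
Step 2: 52 ^ (1 << 1) = 52 ^ 2 = 54

54


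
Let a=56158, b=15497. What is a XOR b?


56158 ^ 15497 = 59351

59351


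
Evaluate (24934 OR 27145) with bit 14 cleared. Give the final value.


Step 1: 24934 | 27145 = 27503
Step 2: 27503 & ~(1 << 14) = 11119

11119


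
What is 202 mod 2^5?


202 & 31 = 10

10


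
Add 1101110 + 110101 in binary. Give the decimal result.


1101110 + 110101 = 10100011 = 163

163


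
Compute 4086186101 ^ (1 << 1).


4086186101 ^ (1 << 1) = 4086186101 ^ 2 = 4086186103

4086186103


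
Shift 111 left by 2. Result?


0b1101111 << 2 = 0b110111100 = 444

444


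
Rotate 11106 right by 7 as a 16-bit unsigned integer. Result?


Rotate 0b10101101100010 right by 7 (16-bit) = 0b1100010001010110 = 50262

50262


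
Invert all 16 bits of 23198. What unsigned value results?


23198 ^ 65535 = 42337

42337


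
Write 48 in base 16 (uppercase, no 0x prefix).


48 = 30 hex

30


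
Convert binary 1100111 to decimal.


1100111 in decimal = 103

103


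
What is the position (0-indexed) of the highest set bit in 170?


0b10101010. Highest set bit at position 7

7


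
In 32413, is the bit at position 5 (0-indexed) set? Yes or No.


0b111111010011101, bit 5 = 0. No

No


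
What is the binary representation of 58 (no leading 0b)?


58 = 111010 in binary

111010


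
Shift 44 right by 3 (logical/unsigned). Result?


0b101100 >> 3 = 0b101 = 5

5


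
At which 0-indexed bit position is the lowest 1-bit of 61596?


0b1111000010011100. Lowest set bit at position 2

2


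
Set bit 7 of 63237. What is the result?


63237 | (1 << 7) = 63237 | 128 = 63365

63365


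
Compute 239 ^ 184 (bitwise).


0b11101111 ^ 0b10111000 = 0b1010111 = 87

87


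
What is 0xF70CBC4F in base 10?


F70CBC4F hex = 4144806991 decimal

4144806991


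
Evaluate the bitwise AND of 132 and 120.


0b10000100 & 0b1111000 = 0b0 = 0

0


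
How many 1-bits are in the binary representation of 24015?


0b101110111001111 has 11 set bits

11


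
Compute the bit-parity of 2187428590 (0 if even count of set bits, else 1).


0b10000010011000011000001011101110 has 13 ones => parity 1

1


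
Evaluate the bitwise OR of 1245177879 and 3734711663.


0b1001010001101111110100000010111 | 0b11011110100110110010110101101111 = 0b11011110101111111110110101111111 = 3737120127

3737120127


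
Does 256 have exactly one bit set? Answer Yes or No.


0b100000000. Only one bit set => Yes

Yes


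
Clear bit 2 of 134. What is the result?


134 & ~(1 << 2) = 130

130


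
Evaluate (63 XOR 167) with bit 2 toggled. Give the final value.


Step 1: 63 ^ 167 = 152
Step 2: 152 ^ (1 << 2) = 152 ^ 4 = 156

156


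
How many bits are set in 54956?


0b1101011010101100 has 9 set bits

9


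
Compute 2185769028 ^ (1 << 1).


2185769028 ^ (1 << 1) = 2185769028 ^ 2 = 2185769030

2185769030


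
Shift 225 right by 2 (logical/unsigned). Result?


0b11100001 >> 2 = 0b111000 = 56

56


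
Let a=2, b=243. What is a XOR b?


2 ^ 243 = 241

241


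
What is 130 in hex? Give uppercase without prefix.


130 = 82 hex

82


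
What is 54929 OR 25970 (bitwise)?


0b1101011010010001 | 0b110010101110010 = 0b1111011111110011 = 63475

63475


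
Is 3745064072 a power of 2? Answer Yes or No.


0b11011111001110010010010010001000. Multiple bits set => No

No


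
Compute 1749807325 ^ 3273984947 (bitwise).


0b1101000010010111111000011011101 ^ 0b11000011001001010000101110110011 = 0b10101011011011101111101101101110 = 2876177262

2876177262


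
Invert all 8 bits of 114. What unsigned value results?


114 ^ 255 = 141

141


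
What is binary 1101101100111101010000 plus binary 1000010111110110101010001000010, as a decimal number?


1101101100111101010000 + 1000010111110110101010001000010 = 1000011001100100010001110010010 = 1127359378

1127359378


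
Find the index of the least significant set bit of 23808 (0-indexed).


0b101110100000000. Lowest set bit at position 8

8


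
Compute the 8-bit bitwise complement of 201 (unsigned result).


~0b11001001 = 0b110110 = 54 (8-bit unsigned)

54


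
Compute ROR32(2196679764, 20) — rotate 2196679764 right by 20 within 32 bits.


Rotate 0b10000010111011101010110001010100 right by 20 (32-bit) = 0b11101010110001010100100000101110 = 3938797614

3938797614


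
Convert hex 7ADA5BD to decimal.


7ADA5BD hex = 128820669 decimal

128820669


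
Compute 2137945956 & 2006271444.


0b1111111011011100111011101100100 & 0b1110111100101010100010111010100 = 0b1110111000001000100010101000100 = 1996768580

1996768580


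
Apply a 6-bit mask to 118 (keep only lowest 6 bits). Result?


118 & 63 = 54

54


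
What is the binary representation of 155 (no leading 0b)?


155 = 10011011 in binary

10011011


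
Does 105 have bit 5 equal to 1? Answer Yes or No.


0b1101001, bit 5 = 1. Yes

Yes


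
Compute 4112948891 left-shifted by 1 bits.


0b11110101001001101001111010011011 << 1 = 0b111101010010011010011110100110110 = 8225897782

8225897782


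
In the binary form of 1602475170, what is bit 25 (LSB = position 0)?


0b1011111100000111101010010100010, position 25 = 1

1


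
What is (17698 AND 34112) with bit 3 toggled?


Step 1: 17698 & 34112 = 1280
Step 2: 1280 ^ (1 << 3) = 1280 ^ 8 = 1288

1288


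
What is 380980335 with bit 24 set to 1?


380980335 | (1 << 24) = 380980335 | 16777216 = 397757551

397757551


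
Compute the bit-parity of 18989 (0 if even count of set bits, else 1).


0b100101000101101 has 7 ones => parity 1

1


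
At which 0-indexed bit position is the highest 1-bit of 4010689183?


0b11101111000011100100001010011111. Highest set bit at position 31

31


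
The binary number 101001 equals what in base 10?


101001 in decimal = 41

41


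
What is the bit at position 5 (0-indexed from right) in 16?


0b10000, position 5 = 0

0


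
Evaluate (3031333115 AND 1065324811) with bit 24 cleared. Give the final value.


Step 1: 3031333115 & 1065324811 = 875433995
Step 2: 875433995 & ~(1 << 24) = 875433995

875433995


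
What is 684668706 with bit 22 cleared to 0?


684668706 & ~(1 << 22) = 680474402

680474402


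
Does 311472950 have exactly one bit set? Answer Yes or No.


0b10010100100001011001100110110. Multiple bits set => No

No


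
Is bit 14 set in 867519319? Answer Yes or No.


0b110011101101010100101101010111, bit 14 = 1. Yes

Yes


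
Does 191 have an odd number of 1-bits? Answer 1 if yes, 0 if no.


0b10111111 has 7 ones => parity 1

1


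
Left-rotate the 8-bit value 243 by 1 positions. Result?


Rotate 0b11110011 left by 1 (8-bit) = 0b11100111 = 231

231


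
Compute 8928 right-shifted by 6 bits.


0b10001011100000 >> 6 = 0b10001011 = 139

139


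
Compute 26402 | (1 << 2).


26402 | (1 << 2) = 26402 | 4 = 26406

26406


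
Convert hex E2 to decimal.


E2 hex = 226 decimal

226


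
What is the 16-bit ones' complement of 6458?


6458 ^ 65535 = 59077

59077


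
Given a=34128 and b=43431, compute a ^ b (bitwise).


34128 ^ 43431 = 11511

11511


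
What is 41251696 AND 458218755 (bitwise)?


0b10011101010111001101110000 & 0b11011010011111101110100000011 = 0b10010001010101000100000000 = 38097152

38097152


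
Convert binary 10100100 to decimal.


10100100 in decimal = 164

164


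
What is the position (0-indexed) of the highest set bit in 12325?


0b11000000100101. Highest set bit at position 13

13


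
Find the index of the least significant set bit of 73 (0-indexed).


0b1001001. Lowest set bit at position 0

0


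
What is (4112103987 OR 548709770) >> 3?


Step 1: 4112103987 | 548709770 = 4122853307
Step 2: 4122853307 >> 3 = 515356663

515356663


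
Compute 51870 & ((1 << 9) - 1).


51870 & 511 = 158

158


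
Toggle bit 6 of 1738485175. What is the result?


1738485175 ^ (1 << 6) = 1738485175 ^ 64 = 1738485239

1738485239


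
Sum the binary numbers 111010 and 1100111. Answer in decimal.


111010 + 1100111 = 10100001 = 161

161


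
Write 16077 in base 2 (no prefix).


16077 = 11111011001101 in binary

11111011001101


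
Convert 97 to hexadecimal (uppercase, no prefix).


97 = 61 hex

61


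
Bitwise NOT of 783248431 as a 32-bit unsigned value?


~0b101110101011110110110000101111 = 0b11010001010100001001001111010000 = 3511718864 (32-bit unsigned)

3511718864


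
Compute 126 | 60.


0b1111110 | 0b111100 = 0b1111110 = 126

126


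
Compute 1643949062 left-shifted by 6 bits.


0b1100001111111001010110000000110 << 6 = 0b1100001111111001010110000000110000000 = 105212739968

105212739968


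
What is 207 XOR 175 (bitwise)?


0b11001111 ^ 0b10101111 = 0b1100000 = 96

96


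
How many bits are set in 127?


0b1111111 has 7 set bits

7


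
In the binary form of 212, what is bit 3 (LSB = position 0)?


0b11010100, position 3 = 0

0


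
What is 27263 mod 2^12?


27263 & 4095 = 2687

2687


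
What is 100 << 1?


0b1100100 << 1 = 0b11001000 = 200

200


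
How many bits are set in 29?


0b11101 has 4 set bits

4


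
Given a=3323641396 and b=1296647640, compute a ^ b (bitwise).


3323641396 ^ 1296647640 = 2337537004

2337537004


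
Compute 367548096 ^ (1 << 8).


367548096 ^ (1 << 8) = 367548096 ^ 256 = 367548352

367548352


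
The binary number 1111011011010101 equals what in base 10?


1111011011010101 in decimal = 63189

63189


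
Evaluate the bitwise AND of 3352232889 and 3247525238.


0b11000111110011110000001110111001 & 0b11000001100100010100110101110110 = 0b11000001100000010000000100110000 = 3246457136

3246457136


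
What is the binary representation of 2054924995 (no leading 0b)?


2054924995 = 1111010011110111010101011000011 in binary

1111010011110111010101011000011


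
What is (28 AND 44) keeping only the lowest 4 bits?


Step 1: 28 & 44 = 12
Step 2: 12 & 15 = 12

12


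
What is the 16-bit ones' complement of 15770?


15770 ^ 65535 = 49765

49765


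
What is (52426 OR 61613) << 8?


Step 1: 52426 | 61613 = 64751
Step 2: 64751 << 8 = 16576256

16576256


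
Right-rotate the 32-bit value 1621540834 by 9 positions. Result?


Rotate 0b1100000101001101011111111100010 right by 9 (32-bit) = 0b11110001001100000101001101011111 = 4046476127

4046476127


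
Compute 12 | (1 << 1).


12 | (1 << 1) = 12 | 2 = 14

14


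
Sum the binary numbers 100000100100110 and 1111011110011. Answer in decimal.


100000100100110 + 1111011110011 = 110000000011001 = 24601

24601


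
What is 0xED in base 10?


ED hex = 237 decimal

237


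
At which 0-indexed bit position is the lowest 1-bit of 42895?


0b1010011110001111. Lowest set bit at position 0

0


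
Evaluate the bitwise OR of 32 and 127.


0b100000 | 0b1111111 = 0b1111111 = 127

127


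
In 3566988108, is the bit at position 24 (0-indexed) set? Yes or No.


0b11010100100110111110101101001100, bit 24 = 0. No

No


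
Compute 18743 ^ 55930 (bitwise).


0b100100100110111 ^ 0b1101101001111010 = 0b1001001101001101 = 37709

37709


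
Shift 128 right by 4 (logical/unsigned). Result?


0b10000000 >> 4 = 0b1000 = 8

8


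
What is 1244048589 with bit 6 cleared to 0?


1244048589 & ~(1 << 6) = 1244048525

1244048525


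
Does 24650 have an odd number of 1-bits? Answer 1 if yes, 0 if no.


0b110000001001010 has 5 ones => parity 1

1


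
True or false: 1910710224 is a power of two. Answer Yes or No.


0b1110001111000110001111111010000. Multiple bits set => No

No


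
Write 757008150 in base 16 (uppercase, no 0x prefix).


757008150 = 2D1F0716 hex

2D1F0716


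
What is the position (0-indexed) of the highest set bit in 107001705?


0b110011000001011011101101001. Highest set bit at position 26

26


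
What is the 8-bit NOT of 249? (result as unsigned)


~0b11111001 = 0b110 = 6 (8-bit unsigned)

6


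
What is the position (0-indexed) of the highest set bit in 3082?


0b110000001010. Highest set bit at position 11

11


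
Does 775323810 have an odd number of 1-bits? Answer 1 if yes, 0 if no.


0b101110001101101000000010100010 has 12 ones => parity 0

0


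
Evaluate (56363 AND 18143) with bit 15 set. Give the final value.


Step 1: 56363 & 18143 = 17419
Step 2: 17419 | (1 << 15) = 17419 | 32768 = 50187

50187


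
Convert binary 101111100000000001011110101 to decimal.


101111100000000001011110101 in decimal = 99615477

99615477


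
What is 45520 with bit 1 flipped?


45520 ^ (1 << 1) = 45520 ^ 2 = 45522

45522


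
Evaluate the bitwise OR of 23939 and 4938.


0b101110110000011 | 0b1001101001010 = 0b101111111001011 = 24523

24523


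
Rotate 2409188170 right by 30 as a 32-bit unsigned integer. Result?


Rotate 0b10001111100110010100101101001010 right by 30 (32-bit) = 0b111110011001010010110100101010 = 1046818090

1046818090


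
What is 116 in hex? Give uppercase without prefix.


116 = 74 hex

74


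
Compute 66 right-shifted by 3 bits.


0b1000010 >> 3 = 0b1000 = 8

8


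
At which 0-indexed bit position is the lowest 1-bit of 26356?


0b110011011110100. Lowest set bit at position 2

2


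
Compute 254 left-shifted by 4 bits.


0b11111110 << 4 = 0b111111100000 = 4064

4064


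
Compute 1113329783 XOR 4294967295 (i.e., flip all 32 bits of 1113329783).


1113329783 ^ 4294967295 = 3181637512

3181637512


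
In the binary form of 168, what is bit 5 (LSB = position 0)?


0b10101000, position 5 = 1

1


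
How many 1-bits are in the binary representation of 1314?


0b10100100010 has 4 set bits

4


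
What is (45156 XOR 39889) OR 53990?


Step 1: 45156 ^ 39889 = 11189
Step 2: 11189 | 53990 = 64503

64503


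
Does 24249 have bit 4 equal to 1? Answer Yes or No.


0b101111010111001, bit 4 = 1. Yes

Yes


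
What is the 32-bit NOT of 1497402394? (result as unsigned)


~0b1011001010000001000110000011010 = 0b10100110101111110111001111100101 = 2797564901 (32-bit unsigned)

2797564901


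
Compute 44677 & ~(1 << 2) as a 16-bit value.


44677 & ~(1 << 2) = 44673

44673


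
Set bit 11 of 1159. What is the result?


1159 | (1 << 11) = 1159 | 2048 = 3207

3207


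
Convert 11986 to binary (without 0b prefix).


11986 = 10111011010010 in binary

10111011010010


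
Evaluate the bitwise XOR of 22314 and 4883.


0b101011100101010 ^ 0b1001100010011 = 0b100010000111001 = 17465

17465


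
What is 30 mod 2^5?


30 & 31 = 30

30


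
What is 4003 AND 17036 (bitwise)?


0b111110100011 & 0b100001010001100 = 0b1010000000 = 640

640


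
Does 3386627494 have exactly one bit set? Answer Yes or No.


0b11001001110110111101010110100110. Multiple bits set => No

No


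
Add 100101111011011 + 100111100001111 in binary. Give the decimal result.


100101111011011 + 100111100001111 = 1001101011101010 = 39658

39658


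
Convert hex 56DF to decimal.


56DF hex = 22239 decimal

22239


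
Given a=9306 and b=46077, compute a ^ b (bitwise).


9306 ^ 46077 = 38823

38823


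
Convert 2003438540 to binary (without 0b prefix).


2003438540 = 1110111011010100000101111001100 in binary

1110111011010100000101111001100


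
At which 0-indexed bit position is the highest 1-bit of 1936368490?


0b1110011011010101010001101101010. Highest set bit at position 30

30


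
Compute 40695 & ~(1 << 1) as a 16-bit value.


40695 & ~(1 << 1) = 40693

40693


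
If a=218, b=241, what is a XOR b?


218 ^ 241 = 43

43


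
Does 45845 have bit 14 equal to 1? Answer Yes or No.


0b1011001100010101, bit 14 = 0. No

No


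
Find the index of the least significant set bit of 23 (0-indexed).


0b10111. Lowest set bit at position 0

0


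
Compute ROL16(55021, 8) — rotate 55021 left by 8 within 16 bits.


Rotate 0b1101011011101101 left by 8 (16-bit) = 0b1110110111010110 = 60886

60886


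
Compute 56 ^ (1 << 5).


56 ^ (1 << 5) = 56 ^ 32 = 24

24


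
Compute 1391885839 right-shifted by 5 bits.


0b1010010111101100111111000001111 >> 5 = 0b10100101111011001111110000 = 43496432

43496432


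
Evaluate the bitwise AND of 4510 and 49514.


0b1000110011110 & 0b1100000101101010 = 0b100001010 = 266

266


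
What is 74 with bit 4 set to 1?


74 | (1 << 4) = 74 | 16 = 90

90


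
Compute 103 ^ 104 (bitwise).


0b1100111 ^ 0b1101000 = 0b1111 = 15

15


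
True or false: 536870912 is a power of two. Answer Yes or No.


0b100000000000000000000000000000. Only one bit set => Yes

Yes


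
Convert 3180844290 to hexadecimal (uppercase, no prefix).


3180844290 = BD97D502 hex

BD97D502


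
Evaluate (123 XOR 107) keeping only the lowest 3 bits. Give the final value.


Step 1: 123 ^ 107 = 16
Step 2: 16 & 7 = 0

0


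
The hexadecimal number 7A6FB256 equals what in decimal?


7A6FB256 hex = 2054140502 decimal

2054140502


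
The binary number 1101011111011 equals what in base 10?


1101011111011 in decimal = 6907

6907


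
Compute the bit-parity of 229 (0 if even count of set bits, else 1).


0b11100101 has 5 ones => parity 1

1


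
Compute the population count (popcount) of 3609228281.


0b11010111001000000111001111111001 has 18 set bits

18


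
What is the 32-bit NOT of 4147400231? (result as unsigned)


~0b11110111001101000100111000100111 = 0b1000110010111011000111011000 = 147567064 (32-bit unsigned)

147567064


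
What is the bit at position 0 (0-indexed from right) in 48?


0b110000, position 0 = 0

0


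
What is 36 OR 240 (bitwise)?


0b100100 | 0b11110000 = 0b11110100 = 244

244


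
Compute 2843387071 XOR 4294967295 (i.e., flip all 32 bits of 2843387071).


2843387071 ^ 4294967295 = 1451580224

1451580224


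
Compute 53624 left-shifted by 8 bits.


0b1101000101111000 << 8 = 0b110100010111100000000000 = 13727744

13727744


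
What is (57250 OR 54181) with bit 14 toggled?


Step 1: 57250 | 54181 = 57255
Step 2: 57255 ^ (1 << 14) = 57255 ^ 16384 = 40871

40871


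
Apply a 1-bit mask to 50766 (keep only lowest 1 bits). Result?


50766 & 1 = 0

0


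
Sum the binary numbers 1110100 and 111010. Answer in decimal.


1110100 + 111010 = 10101110 = 174

174


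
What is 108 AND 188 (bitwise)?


0b1101100 & 0b10111100 = 0b101100 = 44

44


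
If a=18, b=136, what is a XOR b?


18 ^ 136 = 154

154


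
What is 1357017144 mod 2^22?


1357017144 & 4194303 = 2256952

2256952


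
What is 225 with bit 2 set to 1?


225 | (1 << 2) = 225 | 4 = 229

229


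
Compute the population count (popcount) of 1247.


0b10011011111 has 8 set bits

8


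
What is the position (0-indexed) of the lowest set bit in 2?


0b10. Lowest set bit at position 1

1


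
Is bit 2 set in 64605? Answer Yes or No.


0b1111110001011101, bit 2 = 1. Yes

Yes


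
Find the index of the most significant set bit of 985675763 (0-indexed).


0b111010110000000011011111110011. Highest set bit at position 29

29


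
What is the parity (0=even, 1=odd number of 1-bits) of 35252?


0b1000100110110100 has 7 ones => parity 1

1


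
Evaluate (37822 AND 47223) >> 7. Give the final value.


Step 1: 37822 & 47223 = 36918
Step 2: 36918 >> 7 = 288

288


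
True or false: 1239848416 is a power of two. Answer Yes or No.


0b1001001111001101001010111100000. Multiple bits set => No

No


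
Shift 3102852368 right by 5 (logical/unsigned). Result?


0b10111000111100011100010100010000 >> 5 = 0b101110001111000111000101000 = 96964136

96964136


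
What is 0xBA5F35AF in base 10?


BA5F35AF hex = 3126801839 decimal

3126801839


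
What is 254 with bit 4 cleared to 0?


254 & ~(1 << 4) = 238

238


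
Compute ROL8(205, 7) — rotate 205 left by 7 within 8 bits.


Rotate 0b11001101 left by 7 (8-bit) = 0b11100110 = 230

230


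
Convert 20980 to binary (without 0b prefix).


20980 = 101000111110100 in binary

101000111110100


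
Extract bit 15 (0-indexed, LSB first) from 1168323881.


0b1000101101000110011010100101001, position 15 = 0

0


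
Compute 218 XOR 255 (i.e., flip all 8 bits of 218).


218 ^ 255 = 37

37


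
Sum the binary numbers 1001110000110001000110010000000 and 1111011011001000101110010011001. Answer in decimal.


1001110000110001000110010000000 + 1111011011001000101110010011001 = 11001001011111001110100100011001 = 3380406553

3380406553


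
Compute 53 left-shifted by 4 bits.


0b110101 << 4 = 0b1101010000 = 848

848


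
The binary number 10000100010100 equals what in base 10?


10000100010100 in decimal = 8468

8468


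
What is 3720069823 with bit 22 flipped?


3720069823 ^ (1 << 22) = 3720069823 ^ 4194304 = 3724264127

3724264127


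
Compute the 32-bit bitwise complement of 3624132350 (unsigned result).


~0b11011000000000111101111011111110 = 0b100111111111000010000100000001 = 670834945 (32-bit unsigned)

670834945


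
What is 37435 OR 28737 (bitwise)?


0b1001001000111011 | 0b111000001000001 = 0b1111001001111011 = 62075

62075


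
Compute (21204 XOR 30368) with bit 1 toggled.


Step 1: 21204 ^ 30368 = 9332
Step 2: 9332 ^ (1 << 1) = 9332 ^ 2 = 9334

9334


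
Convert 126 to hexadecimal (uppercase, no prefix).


126 = 7E hex

7E


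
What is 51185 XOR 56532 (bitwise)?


0b1100011111110001 ^ 0b1101110011010100 = 0b1101100100101 = 6949

6949


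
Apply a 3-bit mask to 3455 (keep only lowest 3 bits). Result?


3455 & 7 = 7

7


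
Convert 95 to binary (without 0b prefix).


95 = 1011111 in binary

1011111


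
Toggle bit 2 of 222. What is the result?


222 ^ (1 << 2) = 222 ^ 4 = 218

218


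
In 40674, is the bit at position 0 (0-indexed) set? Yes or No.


0b1001111011100010, bit 0 = 0. No

No


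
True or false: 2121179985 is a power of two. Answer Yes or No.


0b1111110011011101010001101010001. Multiple bits set => No

No


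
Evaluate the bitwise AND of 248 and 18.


0b11111000 & 0b10010 = 0b10000 = 16

16


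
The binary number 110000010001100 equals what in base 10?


110000010001100 in decimal = 24716

24716


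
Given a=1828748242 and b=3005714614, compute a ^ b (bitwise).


1828748242 ^ 3005714614 = 3727158116

3727158116


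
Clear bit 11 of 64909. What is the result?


64909 & ~(1 << 11) = 62861

62861


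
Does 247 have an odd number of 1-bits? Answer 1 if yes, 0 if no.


0b11110111 has 7 ones => parity 1

1


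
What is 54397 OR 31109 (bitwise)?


0b1101010001111101 | 0b111100110000101 = 0b1111110111111101 = 65021

65021


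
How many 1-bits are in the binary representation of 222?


0b11011110 has 6 set bits

6


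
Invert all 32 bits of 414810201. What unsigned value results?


414810201 ^ 4294967295 = 3880157094

3880157094


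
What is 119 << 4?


0b1110111 << 4 = 0b11101110000 = 1904

1904


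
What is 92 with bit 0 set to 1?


92 | (1 << 0) = 92 | 1 = 93

93


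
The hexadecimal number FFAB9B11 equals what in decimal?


FFAB9B11 hex = 4289436433 decimal

4289436433


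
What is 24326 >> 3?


0b101111100000110 >> 3 = 0b101111100000 = 3040

3040


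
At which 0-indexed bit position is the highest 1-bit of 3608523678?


0b11010111000101011011001110011110. Highest set bit at position 31

31


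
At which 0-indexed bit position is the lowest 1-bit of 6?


0b110. Lowest set bit at position 1

1


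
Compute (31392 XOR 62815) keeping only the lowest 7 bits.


Step 1: 31392 ^ 62815 = 36863
Step 2: 36863 & 127 = 127

127


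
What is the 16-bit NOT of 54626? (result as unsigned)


~0b1101010101100010 = 0b10101010011101 = 10909 (16-bit unsigned)

10909


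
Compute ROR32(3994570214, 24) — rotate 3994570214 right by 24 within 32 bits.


Rotate 0b11101110000110000100110111100110 right by 24 (32-bit) = 0b11000010011011110011011101110 = 407758574

407758574


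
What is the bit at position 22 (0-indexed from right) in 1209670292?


0b1001000000110100001101010010100, position 22 = 0

0


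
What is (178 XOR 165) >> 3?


Step 1: 178 ^ 165 = 23
Step 2: 23 >> 3 = 2

2


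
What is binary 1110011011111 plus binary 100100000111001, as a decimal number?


1110011011111 + 100100000111001 = 110010100011000 = 25880

25880


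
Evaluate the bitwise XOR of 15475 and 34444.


0b11110001110011 ^ 0b1000011010001100 = 0b1011101011111111 = 47871

47871


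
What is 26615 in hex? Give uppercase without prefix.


26615 = 67F7 hex

67F7


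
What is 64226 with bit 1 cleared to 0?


64226 & ~(1 << 1) = 64224

64224


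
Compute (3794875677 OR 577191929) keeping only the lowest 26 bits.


Step 1: 3794875677 | 577191929 = 3799465981
Step 2: 3799465981 & 67108863 = 41369597

41369597


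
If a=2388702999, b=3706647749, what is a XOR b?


2388702999 ^ 3706647749 = 1385055186

1385055186


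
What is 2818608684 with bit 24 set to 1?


2818608684 | (1 << 24) = 2818608684 | 16777216 = 2835385900

2835385900


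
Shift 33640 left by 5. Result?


0b1000001101101000 << 5 = 0b100000110110100000000 = 1076480

1076480


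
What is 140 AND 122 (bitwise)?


0b10001100 & 0b1111010 = 0b1000 = 8

8


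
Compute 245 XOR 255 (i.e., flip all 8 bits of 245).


245 ^ 255 = 10

10


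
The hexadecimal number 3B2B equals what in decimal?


3B2B hex = 15147 decimal

15147


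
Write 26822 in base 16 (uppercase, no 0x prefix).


26822 = 68C6 hex

68C6


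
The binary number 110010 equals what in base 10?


110010 in decimal = 50

50


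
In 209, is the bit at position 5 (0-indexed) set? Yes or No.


0b11010001, bit 5 = 0. No

No


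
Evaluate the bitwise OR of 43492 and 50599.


0b1010100111100100 | 0b1100010110100111 = 0b1110110111100111 = 60903

60903


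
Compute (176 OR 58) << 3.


Step 1: 176 | 58 = 186
Step 2: 186 << 3 = 1488

1488


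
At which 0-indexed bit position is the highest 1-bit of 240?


0b11110000. Highest set bit at position 7

7


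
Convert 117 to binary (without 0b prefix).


117 = 1110101 in binary

1110101


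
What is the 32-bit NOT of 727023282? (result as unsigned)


~0b101011010101010111111010110010 = 0b11010100101010101000000101001101 = 3567944013 (32-bit unsigned)

3567944013


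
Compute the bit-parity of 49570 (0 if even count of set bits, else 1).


0b1100000110100010 has 6 ones => parity 0

0


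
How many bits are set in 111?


0b1101111 has 6 set bits

6


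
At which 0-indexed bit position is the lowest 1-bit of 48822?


0b1011111010110110. Lowest set bit at position 1

1
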